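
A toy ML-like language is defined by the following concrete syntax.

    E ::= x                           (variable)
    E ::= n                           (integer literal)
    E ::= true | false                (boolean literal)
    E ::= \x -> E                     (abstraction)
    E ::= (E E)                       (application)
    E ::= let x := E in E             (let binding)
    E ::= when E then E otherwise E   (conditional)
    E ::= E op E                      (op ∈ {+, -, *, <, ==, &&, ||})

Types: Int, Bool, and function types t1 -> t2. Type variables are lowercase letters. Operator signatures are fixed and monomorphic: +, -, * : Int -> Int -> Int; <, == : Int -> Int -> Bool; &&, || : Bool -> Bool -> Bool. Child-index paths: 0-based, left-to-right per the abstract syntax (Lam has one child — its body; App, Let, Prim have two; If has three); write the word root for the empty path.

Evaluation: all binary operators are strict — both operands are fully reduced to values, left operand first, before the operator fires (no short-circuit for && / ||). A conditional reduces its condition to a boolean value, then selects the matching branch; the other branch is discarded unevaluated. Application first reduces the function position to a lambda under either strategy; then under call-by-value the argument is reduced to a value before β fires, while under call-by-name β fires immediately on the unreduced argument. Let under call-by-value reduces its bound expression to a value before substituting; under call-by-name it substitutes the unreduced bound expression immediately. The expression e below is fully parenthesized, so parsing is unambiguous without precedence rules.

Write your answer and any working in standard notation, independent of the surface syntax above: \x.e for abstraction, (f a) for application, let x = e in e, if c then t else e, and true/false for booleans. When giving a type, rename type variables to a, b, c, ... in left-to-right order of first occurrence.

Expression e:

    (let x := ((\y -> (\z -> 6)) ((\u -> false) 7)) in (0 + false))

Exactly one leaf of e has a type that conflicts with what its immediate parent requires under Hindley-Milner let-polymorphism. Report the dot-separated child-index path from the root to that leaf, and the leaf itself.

Trace:
\z._ : b -> Int
\y._ : a -> b -> Int
\u._ : c -> Bool
  unify c -> Bool ~ Int -> d
  unify c ~ Int
  unify Bool ~ d
_ _ : Bool
  unify a -> b -> Int ~ Bool -> e
  unify a ~ Bool
  unify b -> Int ~ e
_ _ : b -> Int
let x : forall. b -> Int
  unify Int ~ Int
  unify Bool ~ Int
  FAIL: mismatch Bool ~ Int

Answer: 1.1 : false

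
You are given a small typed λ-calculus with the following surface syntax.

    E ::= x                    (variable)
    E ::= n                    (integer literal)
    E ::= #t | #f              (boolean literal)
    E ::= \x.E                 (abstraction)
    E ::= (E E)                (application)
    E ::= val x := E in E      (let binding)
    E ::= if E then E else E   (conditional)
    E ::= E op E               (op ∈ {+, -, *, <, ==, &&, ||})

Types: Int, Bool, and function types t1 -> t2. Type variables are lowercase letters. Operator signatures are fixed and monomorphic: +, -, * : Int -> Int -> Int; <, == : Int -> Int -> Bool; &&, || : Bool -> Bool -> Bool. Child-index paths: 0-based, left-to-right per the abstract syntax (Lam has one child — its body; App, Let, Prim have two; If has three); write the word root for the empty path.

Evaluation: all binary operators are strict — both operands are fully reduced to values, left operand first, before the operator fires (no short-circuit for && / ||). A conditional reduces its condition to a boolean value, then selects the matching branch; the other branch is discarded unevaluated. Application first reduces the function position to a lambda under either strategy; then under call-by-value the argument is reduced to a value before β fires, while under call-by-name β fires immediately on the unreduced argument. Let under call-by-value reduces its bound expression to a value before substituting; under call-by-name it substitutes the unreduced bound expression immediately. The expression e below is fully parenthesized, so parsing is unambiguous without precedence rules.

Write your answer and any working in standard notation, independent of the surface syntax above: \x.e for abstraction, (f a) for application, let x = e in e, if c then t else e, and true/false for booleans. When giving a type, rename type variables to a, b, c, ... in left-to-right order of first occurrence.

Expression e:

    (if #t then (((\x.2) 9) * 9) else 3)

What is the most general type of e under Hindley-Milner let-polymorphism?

Answer: Int

Derivation:
  unify Bool ~ Bool
\x._ : a -> Int
  unify a -> Int ~ Int -> b
  unify a ~ Int
  unify Int ~ b
_ _ : Int
  unify Int ~ Int
  unify Int ~ Int
  unify Int ~ Int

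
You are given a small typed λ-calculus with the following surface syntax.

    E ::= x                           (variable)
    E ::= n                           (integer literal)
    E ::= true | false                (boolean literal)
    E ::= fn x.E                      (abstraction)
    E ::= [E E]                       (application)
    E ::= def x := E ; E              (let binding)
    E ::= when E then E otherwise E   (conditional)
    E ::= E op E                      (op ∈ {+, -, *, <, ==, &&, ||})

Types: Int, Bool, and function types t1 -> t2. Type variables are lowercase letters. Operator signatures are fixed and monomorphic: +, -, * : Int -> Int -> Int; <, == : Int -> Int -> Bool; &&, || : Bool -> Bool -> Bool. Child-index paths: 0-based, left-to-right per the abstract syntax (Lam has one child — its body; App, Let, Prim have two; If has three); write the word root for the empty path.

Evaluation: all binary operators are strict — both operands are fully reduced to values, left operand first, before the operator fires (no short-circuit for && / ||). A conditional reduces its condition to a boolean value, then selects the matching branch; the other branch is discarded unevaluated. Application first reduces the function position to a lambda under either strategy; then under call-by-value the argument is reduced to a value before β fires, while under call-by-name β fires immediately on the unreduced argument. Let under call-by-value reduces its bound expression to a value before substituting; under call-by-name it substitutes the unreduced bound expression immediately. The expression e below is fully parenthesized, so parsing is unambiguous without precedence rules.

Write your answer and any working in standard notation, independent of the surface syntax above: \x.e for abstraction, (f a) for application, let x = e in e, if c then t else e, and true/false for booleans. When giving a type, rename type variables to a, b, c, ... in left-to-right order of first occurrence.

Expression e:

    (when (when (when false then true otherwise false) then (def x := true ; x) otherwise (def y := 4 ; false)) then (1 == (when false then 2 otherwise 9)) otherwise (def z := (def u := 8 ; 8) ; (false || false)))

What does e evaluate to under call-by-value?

Answer: false

Trace:
step 0: (if (if (if false then true else false) then (let x = true in x) else (let y = 4 in false)) then (1 == (if false then 2 else 9)) else (let z = (let u = 8 in 8) in (false || false)))
step 1: [if@0.0] (if (if false then (let x = true in x) else (let y = 4 in false)) then (1 == (if false then 2 else 9)) else (let z = (let u = 8 in 8) in (false || false)))
step 2: [if@0] (if (let y = 4 in false) then (1 == (if false then 2 else 9)) else (let z = (let u = 8 in 8) in (false || false)))
step 3: [let@0] (if false then (1 == (if false then 2 else 9)) else (let z = (let u = 8 in 8) in (false || false)))
step 4: [if@root] (let z = (let u = 8 in 8) in (false || false))
step 5: [let@0] (let z = 8 in (false || false))
step 6: [let@root] (false || false)
step 7: [delta@root] false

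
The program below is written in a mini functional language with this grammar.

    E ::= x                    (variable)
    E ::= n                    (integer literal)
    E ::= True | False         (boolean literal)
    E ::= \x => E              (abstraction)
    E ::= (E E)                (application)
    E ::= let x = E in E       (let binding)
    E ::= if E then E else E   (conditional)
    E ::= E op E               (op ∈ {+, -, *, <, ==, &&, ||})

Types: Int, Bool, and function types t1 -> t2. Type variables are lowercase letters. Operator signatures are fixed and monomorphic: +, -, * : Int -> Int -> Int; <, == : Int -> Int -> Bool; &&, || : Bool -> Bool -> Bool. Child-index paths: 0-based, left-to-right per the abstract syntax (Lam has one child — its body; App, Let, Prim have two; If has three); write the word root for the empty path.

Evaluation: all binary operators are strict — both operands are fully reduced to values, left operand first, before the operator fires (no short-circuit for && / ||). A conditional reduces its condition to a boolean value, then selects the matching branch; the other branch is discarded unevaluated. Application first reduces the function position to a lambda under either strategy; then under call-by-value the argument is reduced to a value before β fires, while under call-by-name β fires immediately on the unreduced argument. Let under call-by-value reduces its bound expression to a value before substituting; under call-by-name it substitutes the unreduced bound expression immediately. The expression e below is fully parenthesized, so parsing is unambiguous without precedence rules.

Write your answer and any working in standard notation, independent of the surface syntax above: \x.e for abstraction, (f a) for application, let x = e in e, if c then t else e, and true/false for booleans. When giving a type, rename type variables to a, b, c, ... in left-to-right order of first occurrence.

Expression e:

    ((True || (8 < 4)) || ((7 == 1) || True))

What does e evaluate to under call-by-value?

Answer: true

Derivation:
step 0: ((true || (8 < 4)) || ((7 == 1) || true))
step 1: [delta@0.1] ((true || false) || ((7 == 1) || true))
step 2: [delta@0] (true || ((7 == 1) || true))
step 3: [delta@1.0] (true || (false || true))
step 4: [delta@1] (true || true)
step 5: [delta@root] true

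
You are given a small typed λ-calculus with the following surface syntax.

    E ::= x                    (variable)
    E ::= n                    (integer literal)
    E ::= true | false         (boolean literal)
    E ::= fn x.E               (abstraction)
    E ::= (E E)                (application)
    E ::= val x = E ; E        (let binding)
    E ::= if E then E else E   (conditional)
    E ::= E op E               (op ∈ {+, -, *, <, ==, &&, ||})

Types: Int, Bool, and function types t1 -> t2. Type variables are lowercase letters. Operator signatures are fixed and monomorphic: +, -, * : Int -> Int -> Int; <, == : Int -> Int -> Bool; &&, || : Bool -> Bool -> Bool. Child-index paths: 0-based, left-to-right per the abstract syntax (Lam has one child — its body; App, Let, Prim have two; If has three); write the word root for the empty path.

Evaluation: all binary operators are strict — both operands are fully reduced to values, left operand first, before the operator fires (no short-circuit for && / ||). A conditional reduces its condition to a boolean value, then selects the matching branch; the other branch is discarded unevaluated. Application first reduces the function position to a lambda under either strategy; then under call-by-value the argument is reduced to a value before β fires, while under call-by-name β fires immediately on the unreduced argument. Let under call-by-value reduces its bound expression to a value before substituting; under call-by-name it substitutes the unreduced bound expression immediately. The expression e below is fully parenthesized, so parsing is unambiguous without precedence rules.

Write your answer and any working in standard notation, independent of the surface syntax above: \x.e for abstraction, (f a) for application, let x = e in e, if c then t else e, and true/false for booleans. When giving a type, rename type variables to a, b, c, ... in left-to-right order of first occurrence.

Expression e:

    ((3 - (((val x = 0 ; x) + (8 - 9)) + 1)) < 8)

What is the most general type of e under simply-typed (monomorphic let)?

Trace:
  unify Int ~ Int
let x : Int
x : Int
  unify Int ~ Int
  unify Int ~ Int
  unify Int ~ Int
  unify Int ~ Int
  unify Int ~ Int
  unify Int ~ Int
  unify Int ~ Int
  unify Int ~ Int
  unify Int ~ Int

Answer: Bool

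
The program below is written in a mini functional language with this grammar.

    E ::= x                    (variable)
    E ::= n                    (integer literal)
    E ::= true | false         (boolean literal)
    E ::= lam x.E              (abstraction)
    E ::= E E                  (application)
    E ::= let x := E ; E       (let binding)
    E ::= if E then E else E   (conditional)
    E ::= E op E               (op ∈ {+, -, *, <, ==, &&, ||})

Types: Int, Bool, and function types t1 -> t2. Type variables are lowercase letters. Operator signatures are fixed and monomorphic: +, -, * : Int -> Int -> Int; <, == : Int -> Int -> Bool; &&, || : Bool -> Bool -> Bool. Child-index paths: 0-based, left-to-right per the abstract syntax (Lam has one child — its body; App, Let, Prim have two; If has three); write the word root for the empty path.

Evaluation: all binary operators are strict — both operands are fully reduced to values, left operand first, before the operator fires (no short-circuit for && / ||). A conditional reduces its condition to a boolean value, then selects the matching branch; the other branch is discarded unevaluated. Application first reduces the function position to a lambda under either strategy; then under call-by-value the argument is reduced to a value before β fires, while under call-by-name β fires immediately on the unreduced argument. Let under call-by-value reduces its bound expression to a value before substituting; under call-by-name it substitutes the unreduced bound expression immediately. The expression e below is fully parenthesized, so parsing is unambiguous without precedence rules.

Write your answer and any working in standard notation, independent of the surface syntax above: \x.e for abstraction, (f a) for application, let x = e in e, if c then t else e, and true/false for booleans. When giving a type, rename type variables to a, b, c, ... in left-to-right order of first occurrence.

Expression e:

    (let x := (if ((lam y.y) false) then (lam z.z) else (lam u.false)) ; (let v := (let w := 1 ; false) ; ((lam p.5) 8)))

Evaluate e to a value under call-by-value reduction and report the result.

Working:
step 0: (let x = (if ((\y.y) false) then (\z.z) else (\u.false)) in (let v = (let w = 1 in false) in ((\p.5) 8)))
step 1: [beta@0.0] (let x = (if false then (\z.z) else (\u.false)) in (let v = (let w = 1 in false) in ((\p.5) 8)))
step 2: [if@0] (let x = (\u.false) in (let v = (let w = 1 in false) in ((\p.5) 8)))
step 3: [let@root] (let v = (let w = 1 in false) in ((\p.5) 8))
step 4: [let@0] (let v = false in ((\p.5) 8))
step 5: [let@root] ((\p.5) 8)
step 6: [beta@root] 5

Answer: 5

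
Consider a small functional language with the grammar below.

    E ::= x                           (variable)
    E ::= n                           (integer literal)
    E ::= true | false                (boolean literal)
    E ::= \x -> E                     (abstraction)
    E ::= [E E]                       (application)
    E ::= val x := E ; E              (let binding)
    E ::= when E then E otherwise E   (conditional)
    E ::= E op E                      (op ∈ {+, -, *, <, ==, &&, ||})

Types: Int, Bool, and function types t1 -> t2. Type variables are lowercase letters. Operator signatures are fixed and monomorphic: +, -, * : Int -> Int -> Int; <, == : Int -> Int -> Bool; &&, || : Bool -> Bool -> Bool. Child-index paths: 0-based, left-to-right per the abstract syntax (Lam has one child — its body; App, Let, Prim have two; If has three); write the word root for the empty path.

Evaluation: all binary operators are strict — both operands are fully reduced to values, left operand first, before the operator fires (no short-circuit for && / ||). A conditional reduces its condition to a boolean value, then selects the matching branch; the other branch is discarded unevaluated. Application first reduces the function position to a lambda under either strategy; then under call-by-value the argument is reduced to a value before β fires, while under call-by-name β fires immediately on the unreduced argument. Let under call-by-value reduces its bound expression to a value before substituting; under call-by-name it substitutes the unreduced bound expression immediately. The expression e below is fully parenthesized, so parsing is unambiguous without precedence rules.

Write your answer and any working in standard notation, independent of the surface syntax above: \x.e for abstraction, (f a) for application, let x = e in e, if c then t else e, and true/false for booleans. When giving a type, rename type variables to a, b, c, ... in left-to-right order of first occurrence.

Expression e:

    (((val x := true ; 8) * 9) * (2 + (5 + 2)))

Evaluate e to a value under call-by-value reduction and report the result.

Working:
step 0: (((let x = true in 8) * 9) * (2 + (5 + 2)))
step 1: [let@0.0] ((8 * 9) * (2 + (5 + 2)))
step 2: [delta@0] (72 * (2 + (5 + 2)))
step 3: [delta@1.1] (72 * (2 + 7))
step 4: [delta@1] (72 * 9)
step 5: [delta@root] 648

Answer: 648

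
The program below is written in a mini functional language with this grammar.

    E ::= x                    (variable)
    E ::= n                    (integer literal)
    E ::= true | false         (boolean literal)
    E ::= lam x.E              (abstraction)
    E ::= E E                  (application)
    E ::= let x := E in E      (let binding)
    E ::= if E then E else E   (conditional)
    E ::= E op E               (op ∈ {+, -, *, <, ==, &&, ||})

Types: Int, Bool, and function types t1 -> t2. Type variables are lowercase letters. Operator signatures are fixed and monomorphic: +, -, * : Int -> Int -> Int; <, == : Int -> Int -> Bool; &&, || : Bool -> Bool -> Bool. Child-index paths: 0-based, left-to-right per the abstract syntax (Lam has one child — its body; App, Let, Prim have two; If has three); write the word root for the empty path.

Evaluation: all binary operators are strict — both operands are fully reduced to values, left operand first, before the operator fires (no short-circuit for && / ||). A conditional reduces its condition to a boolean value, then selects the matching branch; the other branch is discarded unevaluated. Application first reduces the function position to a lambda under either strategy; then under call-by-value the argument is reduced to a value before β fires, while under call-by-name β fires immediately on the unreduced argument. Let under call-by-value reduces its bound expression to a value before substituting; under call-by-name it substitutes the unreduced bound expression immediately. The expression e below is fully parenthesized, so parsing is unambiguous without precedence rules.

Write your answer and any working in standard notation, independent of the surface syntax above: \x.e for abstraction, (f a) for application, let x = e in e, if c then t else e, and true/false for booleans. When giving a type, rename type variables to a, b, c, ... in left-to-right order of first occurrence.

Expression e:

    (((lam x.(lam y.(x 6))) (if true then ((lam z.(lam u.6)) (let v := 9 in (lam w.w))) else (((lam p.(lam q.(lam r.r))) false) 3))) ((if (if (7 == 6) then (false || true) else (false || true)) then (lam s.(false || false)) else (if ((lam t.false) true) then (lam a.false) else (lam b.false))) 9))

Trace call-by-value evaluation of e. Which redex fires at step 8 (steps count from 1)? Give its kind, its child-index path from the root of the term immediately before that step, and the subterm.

Answer: if at 1.0 : (if true then (\s.(false || false)) else (if ((\t.false) true) then (\a.false) else (\b.false)))

Working:
step 0: (((\x.(\y.(x 6))) (if true then ((\z.(\u.6)) (let v = 9 in (\w.w))) else (((\p.(\q.(\r.r))) false) 3))) ((if (if (7 == 6) then (false || true) else (false || true)) then (\s.(false || false)) else (if ((\t.false) true) then (\a.false) else (\b.false))) 9))
step 1: [if@0.1] (((\x.(\y.(x 6))) ((\z.(\u.6)) (let v = 9 in (\w.w)))) ((if (if (7 == 6) then (false || true) else (false || true)) then (\s.(false || false)) else (if ((\t.false) true) then (\a.false) else (\b.false))) 9))
step 2: [let@0.1.1] (((\x.(\y.(x 6))) ((\z.(\u.6)) (\w.w))) ((if (if (7 == 6) then (false || true) else (false || true)) then (\s.(false || false)) else (if ((\t.false) true) then (\a.false) else (\b.false))) 9))
step 3: [beta@0.1] (((\x.(\y.(x 6))) (\u.6)) ((if (if (7 == 6) then (false || true) else (false || true)) then (\s.(false || false)) else (if ((\t.false) true) then (\a.false) else (\b.false))) 9))
step 4: [beta@0] ((\y.((\u.6) 6)) ((if (if (7 == 6) then (false || true) else (false || true)) then (\s.(false || false)) else (if ((\t.false) true) then (\a.false) else (\b.false))) 9))
step 5: [delta@1.0.0.0] ((\y.((\u.6) 6)) ((if (if false then (false || true) else (false || true)) then (\s.(false || false)) else (if ((\t.false) true) then (\a.false) else (\b.false))) 9))
step 6: [if@1.0.0] ((\y.((\u.6) 6)) ((if (false || true) then (\s.(false || false)) else (if ((\t.false) true) then (\a.false) else (\b.false))) 9))
step 7: [delta@1.0.0] ((\y.((\u.6) 6)) ((if true then (\s.(false || false)) else (if ((\t.false) true) then (\a.false) else (\b.false))) 9))
step 8: [if@1.0] ((\y.((\u.6) 6)) ((\s.(false || false)) 9))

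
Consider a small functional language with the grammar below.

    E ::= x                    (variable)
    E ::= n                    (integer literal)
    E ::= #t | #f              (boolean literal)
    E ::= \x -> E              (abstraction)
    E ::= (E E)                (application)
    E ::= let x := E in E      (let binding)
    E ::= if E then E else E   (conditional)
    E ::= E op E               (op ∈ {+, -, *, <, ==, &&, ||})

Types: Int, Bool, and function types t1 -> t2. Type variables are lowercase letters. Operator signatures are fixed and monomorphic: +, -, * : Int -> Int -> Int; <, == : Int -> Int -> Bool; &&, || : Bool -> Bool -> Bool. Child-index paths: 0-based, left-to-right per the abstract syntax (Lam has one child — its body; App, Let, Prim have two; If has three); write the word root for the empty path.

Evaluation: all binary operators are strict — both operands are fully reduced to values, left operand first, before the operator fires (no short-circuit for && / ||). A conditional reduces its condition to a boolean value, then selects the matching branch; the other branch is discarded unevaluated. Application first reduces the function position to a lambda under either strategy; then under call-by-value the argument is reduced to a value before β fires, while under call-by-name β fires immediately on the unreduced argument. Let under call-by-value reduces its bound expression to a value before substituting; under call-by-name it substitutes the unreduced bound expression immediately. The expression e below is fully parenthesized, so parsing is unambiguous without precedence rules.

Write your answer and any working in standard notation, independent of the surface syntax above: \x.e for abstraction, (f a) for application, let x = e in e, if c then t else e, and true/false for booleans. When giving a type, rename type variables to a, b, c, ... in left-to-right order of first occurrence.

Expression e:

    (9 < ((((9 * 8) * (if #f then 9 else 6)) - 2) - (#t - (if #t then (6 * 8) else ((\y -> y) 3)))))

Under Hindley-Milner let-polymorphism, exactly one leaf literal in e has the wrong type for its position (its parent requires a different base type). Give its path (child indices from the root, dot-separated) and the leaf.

Answer: 1.1.0 : true

Working:
  unify Int ~ Int
  unify Int ~ Int
  unify Int ~ Int
  unify Int ~ Int
  unify Bool ~ Bool
  unify Int ~ Int
  unify Int ~ Int
  unify Int ~ Int
  unify Int ~ Int
  unify Int ~ Int
  unify Bool ~ Int
  FAIL: mismatch Bool ~ Int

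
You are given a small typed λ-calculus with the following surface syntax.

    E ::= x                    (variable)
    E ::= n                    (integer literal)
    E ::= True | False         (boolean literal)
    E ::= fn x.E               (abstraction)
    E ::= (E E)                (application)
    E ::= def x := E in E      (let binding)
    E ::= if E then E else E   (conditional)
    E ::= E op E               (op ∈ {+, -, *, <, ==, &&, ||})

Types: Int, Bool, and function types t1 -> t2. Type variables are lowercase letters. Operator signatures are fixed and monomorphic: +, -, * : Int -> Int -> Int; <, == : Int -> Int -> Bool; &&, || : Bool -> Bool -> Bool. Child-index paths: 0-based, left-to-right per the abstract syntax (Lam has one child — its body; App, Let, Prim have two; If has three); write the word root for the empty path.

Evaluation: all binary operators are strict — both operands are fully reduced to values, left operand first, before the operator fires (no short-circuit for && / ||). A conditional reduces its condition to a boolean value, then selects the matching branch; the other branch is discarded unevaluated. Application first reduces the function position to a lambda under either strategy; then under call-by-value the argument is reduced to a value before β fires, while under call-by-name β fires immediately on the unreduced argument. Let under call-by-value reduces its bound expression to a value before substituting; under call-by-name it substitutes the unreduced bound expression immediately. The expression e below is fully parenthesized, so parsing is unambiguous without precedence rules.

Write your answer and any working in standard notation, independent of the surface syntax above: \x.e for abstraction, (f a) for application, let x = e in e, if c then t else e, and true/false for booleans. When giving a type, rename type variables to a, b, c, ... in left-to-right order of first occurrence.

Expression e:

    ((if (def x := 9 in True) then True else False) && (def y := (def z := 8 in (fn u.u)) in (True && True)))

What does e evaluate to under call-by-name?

Derivation:
step 0: ((if (let x = 9 in true) then true else false) && (let y = (let z = 8 in (\u.u)) in (true && true)))
step 1: [let@0.0] ((if true then true else false) && (let y = (let z = 8 in (\u.u)) in (true && true)))
step 2: [if@0] (true && (let y = (let z = 8 in (\u.u)) in (true && true)))
step 3: [let@1] (true && (true && true))
step 4: [delta@1] (true && true)
step 5: [delta@root] true

Answer: true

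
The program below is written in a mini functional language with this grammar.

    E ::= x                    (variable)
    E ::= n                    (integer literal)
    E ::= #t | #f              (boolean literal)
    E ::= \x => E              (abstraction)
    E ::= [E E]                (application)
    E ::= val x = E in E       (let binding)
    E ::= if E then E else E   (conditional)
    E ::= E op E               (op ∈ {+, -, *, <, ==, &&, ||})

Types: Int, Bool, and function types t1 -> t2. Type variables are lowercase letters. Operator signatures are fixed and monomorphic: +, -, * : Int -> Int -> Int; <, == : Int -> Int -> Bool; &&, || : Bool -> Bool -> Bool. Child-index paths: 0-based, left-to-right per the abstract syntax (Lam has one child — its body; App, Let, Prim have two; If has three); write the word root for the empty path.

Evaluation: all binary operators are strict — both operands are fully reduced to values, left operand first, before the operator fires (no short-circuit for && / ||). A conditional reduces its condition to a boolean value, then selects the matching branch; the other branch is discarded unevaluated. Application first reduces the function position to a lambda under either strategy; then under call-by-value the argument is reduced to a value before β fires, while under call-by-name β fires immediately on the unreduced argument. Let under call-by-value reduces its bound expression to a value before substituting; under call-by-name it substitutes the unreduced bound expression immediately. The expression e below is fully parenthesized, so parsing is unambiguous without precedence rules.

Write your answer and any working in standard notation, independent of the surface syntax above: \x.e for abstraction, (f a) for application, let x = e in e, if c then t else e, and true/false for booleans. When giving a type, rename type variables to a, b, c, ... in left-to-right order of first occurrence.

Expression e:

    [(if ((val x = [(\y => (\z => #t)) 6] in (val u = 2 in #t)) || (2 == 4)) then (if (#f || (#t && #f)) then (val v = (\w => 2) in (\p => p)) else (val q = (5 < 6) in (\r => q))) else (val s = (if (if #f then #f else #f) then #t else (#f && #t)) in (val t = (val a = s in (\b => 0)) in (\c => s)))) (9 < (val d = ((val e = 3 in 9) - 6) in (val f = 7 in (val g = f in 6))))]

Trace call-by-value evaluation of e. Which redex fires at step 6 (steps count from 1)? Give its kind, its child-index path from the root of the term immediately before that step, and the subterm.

Trace:
step 0: ((if ((let x = ((\y.(\z.true)) 6) in (let u = 2 in true)) || (2 == 4)) then (if (false || (true && false)) then (let v = (\w.2) in (\p.p)) else (let q = (5 < 6) in (\r.q))) else (let s = (if (if false then false else false) then true else (false && true)) in (let t = (let a = s in (\b.0)) in (\c.s)))) (9 < (let d = ((let e = 3 in 9) - 6) in (let f = 7 in (let g = f in 6)))))
step 1: [beta@0.0.0.0] ((if ((let x = (\z.true) in (let u = 2 in true)) || (2 == 4)) then (if (false || (true && false)) then (let v = (\w.2) in (\p.p)) else (let q = (5 < 6) in (\r.q))) else (let s = (if (if false then false else false) then true else (false && true)) in (let t = (let a = s in (\b.0)) in (\c.s)))) (9 < (let d = ((let e = 3 in 9) - 6) in (let f = 7 in (let g = f in 6)))))
step 2: [let@0.0.0] ((if ((let u = 2 in true) || (2 == 4)) then (if (false || (true && false)) then (let v = (\w.2) in (\p.p)) else (let q = (5 < 6) in (\r.q))) else (let s = (if (if false then false else false) then true else (false && true)) in (let t = (let a = s in (\b.0)) in (\c.s)))) (9 < (let d = ((let e = 3 in 9) - 6) in (let f = 7 in (let g = f in 6)))))
step 3: [let@0.0.0] ((if (true || (2 == 4)) then (if (false || (true && false)) then (let v = (\w.2) in (\p.p)) else (let q = (5 < 6) in (\r.q))) else (let s = (if (if false then false else false) then true else (false && true)) in (let t = (let a = s in (\b.0)) in (\c.s)))) (9 < (let d = ((let e = 3 in 9) - 6) in (let f = 7 in (let g = f in 6)))))
step 4: [delta@0.0.1] ((if (true || false) then (if (false || (true && false)) then (let v = (\w.2) in (\p.p)) else (let q = (5 < 6) in (\r.q))) else (let s = (if (if false then false else false) then true else (false && true)) in (let t = (let a = s in (\b.0)) in (\c.s)))) (9 < (let d = ((let e = 3 in 9) - 6) in (let f = 7 in (let g = f in 6)))))
step 5: [delta@0.0] ((if true then (if (false || (true && false)) then (let v = (\w.2) in (\p.p)) else (let q = (5 < 6) in (\r.q))) else (let s = (if (if false then false else false) then true else (false && true)) in (let t = (let a = s in (\b.0)) in (\c.s)))) (9 < (let d = ((let e = 3 in 9) - 6) in (let f = 7 in (let g = f in 6)))))
step 6: [if@0] ((if (false || (true && false)) then (let v = (\w.2) in (\p.p)) else (let q = (5 < 6) in (\r.q))) (9 < (let d = ((let e = 3 in 9) - 6) in (let f = 7 in (let g = f in 6)))))

Answer: if at 0 : (if true then (if (false || (true && false)) then (let v = (\w.2) in (\p.p)) else (let q = (5 < 6) in (\r.q))) else (let s = (if (if false then false else false) then true else (false && true)) in (let t = (let a = s in (\b.0)) in (\c.s))))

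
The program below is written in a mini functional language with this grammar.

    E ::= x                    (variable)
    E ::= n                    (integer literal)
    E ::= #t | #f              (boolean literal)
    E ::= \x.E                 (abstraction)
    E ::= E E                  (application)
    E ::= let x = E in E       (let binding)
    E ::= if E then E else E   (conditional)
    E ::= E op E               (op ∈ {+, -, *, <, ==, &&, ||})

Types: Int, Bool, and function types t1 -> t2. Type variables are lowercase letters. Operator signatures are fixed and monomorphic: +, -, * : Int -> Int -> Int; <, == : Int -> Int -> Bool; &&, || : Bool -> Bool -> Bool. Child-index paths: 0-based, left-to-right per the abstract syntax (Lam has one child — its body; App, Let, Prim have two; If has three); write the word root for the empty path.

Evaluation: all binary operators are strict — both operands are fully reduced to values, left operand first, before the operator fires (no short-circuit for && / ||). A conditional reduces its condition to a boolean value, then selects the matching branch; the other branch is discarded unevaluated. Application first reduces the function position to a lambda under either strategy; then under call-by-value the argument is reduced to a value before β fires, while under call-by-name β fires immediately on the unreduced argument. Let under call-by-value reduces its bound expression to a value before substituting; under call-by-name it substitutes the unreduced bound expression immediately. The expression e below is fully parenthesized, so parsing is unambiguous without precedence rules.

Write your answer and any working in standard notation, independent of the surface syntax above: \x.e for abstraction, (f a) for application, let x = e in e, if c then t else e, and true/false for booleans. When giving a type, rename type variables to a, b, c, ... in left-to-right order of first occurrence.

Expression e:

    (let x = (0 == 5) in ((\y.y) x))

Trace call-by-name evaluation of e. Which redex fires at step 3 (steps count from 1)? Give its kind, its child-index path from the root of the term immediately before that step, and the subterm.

Answer: delta at root : (0 == 5)

Working:
step 0: (let x = (0 == 5) in ((\y.y) x))
step 1: [let@root] ((\y.y) (0 == 5))
step 2: [beta@root] (0 == 5)
step 3: [delta@root] false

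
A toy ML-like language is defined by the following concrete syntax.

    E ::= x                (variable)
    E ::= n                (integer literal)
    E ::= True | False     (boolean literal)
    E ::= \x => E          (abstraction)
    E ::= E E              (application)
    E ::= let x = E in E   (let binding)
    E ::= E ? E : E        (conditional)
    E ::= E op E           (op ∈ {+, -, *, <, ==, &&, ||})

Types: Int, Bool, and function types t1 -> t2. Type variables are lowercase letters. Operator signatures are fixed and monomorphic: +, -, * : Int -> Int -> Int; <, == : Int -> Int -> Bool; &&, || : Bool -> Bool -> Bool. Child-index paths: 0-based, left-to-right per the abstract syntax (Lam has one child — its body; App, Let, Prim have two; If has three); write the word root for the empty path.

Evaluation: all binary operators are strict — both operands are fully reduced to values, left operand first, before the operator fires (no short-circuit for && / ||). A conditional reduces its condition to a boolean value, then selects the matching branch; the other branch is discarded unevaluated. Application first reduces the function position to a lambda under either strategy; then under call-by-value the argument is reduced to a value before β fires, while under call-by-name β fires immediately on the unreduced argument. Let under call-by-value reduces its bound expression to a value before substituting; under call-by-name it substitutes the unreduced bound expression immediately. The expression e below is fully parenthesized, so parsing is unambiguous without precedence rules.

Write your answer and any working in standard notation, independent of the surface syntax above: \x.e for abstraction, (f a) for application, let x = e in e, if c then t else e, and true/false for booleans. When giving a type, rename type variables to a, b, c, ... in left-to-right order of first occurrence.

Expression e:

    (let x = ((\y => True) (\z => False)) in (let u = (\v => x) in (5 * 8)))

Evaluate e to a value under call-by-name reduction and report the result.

Answer: 40

Trace:
step 0: (let x = ((\y.true) (\z.false)) in (let u = (\v.x) in (5 * 8)))
step 1: [let@root] (let u = (\v.((\y.true) (\z.false))) in (5 * 8))
step 2: [let@root] (5 * 8)
step 3: [delta@root] 40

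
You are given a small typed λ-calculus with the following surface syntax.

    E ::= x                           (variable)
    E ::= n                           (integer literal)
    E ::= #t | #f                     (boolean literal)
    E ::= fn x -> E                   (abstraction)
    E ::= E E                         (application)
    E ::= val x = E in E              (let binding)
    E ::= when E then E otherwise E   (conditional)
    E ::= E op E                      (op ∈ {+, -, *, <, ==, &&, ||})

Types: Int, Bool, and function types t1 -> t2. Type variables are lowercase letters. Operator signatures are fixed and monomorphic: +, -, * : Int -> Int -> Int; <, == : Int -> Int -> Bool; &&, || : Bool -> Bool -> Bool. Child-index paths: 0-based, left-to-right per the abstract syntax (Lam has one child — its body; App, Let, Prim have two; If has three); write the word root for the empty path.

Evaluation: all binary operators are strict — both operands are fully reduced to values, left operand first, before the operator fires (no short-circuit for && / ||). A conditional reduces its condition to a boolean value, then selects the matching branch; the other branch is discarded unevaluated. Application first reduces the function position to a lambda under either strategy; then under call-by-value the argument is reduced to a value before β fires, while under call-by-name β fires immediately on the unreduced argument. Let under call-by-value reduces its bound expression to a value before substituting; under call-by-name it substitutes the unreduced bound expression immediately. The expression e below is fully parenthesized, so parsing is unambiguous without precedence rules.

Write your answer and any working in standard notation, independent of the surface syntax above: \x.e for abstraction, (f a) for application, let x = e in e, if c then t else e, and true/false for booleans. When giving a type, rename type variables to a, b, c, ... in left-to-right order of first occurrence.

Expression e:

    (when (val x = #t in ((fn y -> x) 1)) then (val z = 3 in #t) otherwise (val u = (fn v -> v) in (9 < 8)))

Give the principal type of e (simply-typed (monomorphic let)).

Derivation:
let x : Bool
x : Bool
\y._ : a -> Bool
  unify a -> Bool ~ Int -> b
  unify a ~ Int
  unify Bool ~ b
_ _ : Bool
  unify Bool ~ Bool
let z : Int
v : c
\v._ : c -> c
let u : c -> c
  unify Int ~ Int
  unify Int ~ Int
  unify Bool ~ Bool

Answer: Bool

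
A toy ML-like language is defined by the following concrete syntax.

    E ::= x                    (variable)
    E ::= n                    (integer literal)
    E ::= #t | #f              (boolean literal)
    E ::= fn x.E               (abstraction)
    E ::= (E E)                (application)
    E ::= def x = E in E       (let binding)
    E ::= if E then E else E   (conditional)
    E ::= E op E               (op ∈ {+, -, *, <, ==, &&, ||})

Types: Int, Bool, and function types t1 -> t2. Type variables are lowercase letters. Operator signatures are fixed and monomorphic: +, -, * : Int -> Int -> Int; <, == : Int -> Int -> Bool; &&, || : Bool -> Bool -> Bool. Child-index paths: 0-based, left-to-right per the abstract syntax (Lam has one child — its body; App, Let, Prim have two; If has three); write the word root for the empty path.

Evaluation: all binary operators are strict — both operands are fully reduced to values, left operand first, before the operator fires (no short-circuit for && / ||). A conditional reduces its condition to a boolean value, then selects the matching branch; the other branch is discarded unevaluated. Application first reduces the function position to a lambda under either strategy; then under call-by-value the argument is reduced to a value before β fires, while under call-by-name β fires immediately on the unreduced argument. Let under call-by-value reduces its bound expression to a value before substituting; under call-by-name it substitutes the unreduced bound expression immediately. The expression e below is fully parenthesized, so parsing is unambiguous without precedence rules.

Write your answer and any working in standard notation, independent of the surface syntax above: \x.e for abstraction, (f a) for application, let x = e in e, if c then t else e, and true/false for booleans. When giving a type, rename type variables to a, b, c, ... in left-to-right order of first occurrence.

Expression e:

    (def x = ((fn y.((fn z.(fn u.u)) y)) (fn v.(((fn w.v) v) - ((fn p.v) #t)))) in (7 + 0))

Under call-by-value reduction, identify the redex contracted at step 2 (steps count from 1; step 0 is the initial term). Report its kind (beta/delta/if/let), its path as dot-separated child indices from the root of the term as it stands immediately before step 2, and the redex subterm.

Working:
step 0: (let x = ((\y.((\z.(\u.u)) y)) (\v.(((\w.v) v) - ((\p.v) true)))) in (7 + 0))
step 1: [beta@0] (let x = ((\z.(\u.u)) (\v.(((\w.v) v) - ((\p.v) true)))) in (7 + 0))
step 2: [beta@0] (let x = (\u.u) in (7 + 0))

Answer: beta at 0 : ((\z.(\u.u)) (\v.(((\w.v) v) - ((\p.v) true))))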